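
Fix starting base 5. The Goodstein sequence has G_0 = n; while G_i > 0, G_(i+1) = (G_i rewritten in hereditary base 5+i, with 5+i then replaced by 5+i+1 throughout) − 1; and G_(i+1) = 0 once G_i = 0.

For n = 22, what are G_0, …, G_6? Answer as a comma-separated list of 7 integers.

22, 25, 28, 31, 33, 35, 37

22 —HB5→ 4·5 + 2 —bump→ 4·6 + 2 = 26 —(−1)→ 25
25 —HB6→ 4·6 + 1 —bump→ 4·7 + 1 = 29 —(−1)→ 28
28 —HB7→ 4·7 —bump→ 4·8 = 32 —(−1)→ 31
31 —HB8→ 3·8 + 7 —bump→ 3·9 + 7 = 34 —(−1)→ 33
33 —HB9→ 3·9 + 6 —bump→ 3·10 + 6 = 36 —(−1)→ 35
35 —HB10→ 3·10 + 5 —bump→ 3·11 + 5 = 38 —(−1)→ 37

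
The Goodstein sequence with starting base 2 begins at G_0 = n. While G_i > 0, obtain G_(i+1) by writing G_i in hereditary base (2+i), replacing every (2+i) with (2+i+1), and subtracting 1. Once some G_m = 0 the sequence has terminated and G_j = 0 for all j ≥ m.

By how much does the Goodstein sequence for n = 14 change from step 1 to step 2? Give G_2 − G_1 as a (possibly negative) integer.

1171

[0] 14 ≡ 2^(2 + 1) + 2^2 + 2 (base 2). Lift 3: 111. −1: 110.
[1] 110 ≡ 3^(3 + 1) + 3^3 + 2 (base 3). Lift 4: 1282. −1: 1281.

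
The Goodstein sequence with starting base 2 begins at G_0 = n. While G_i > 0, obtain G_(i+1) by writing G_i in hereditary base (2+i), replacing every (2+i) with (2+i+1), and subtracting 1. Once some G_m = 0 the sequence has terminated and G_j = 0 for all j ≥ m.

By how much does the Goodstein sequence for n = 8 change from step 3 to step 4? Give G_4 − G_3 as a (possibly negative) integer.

G_0 = 8. HB_2(8) = 2^(2 + 1). Bump = 81. G_1 = 80.
G_1 = 80. HB_3(80) = 2·3^3 + 2·3^2 + 2·3 + 2. Bump = 554. G_2 = 553.
G_2 = 553. HB_4(553) = 2·4^4 + 2·4^2 + 2·4 + 1. Bump = 6311. G_3 = 6310.
G_3 = 6310. HB_5(6310) = 2·5^5 + 2·5^2 + 2·5. Bump = 93396. G_4 = 93395.

87085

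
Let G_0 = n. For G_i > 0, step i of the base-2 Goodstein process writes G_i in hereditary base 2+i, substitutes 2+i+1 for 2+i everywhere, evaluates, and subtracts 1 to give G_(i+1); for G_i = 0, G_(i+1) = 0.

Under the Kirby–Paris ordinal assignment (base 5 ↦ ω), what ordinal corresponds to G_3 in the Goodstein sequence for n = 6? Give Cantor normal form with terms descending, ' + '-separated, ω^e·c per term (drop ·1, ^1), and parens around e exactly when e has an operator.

6 —HB2→ 2^2 + 2 —bump→ 3^3 + 3 = 30 —(−1)→ 29
29 —HB3→ 3^3 + 2 —bump→ 4^4 + 2 = 258 —(−1)→ 257
257 —HB4→ 4^4 + 1 —bump→ 5^5 + 1 = 3126 —(−1)→ 3125
3125 —HB5→ 5^5 —bump→ 6^6 = 46656 —(−1)→ 46655

ω^ω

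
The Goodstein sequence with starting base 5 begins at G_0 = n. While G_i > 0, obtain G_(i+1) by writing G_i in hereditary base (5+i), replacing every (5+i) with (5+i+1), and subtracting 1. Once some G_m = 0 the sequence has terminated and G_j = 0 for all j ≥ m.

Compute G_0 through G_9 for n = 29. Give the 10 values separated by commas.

base 5: 29 = 5^2 + 4; at 6: 6^2 + 4 = 40; next = 39
base 6: 39 = 6^2 + 3; at 7: 7^2 + 3 = 52; next = 51
base 7: 51 = 7^2 + 2; at 8: 8^2 + 2 = 66; next = 65
base 8: 65 = 8^2 + 1; at 9: 9^2 + 1 = 82; next = 81
base 9: 81 = 9^2; at 10: 10^2 = 100; next = 99
base 10: 99 = 9·10 + 9; at 11: 9·11 + 9 = 108; next = 107
base 11: 107 = 9·11 + 8; at 12: 9·12 + 8 = 116; next = 115
base 12: 115 = 9·12 + 7; at 13: 9·13 + 7 = 124; next = 123
base 13: 123 = 9·13 + 6; at 14: 9·14 + 6 = 132; next = 131

29, 39, 51, 65, 81, 99, 107, 115, 123, 131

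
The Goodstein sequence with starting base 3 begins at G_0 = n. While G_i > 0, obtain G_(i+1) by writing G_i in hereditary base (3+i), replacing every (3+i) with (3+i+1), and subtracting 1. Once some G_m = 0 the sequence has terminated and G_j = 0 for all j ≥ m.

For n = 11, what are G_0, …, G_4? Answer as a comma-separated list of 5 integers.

11, 17, 25, 35, 39

[0] 11 ≡ 3^2 + 2 (base 3). Lift 4: 18. −1: 17.
[1] 17 ≡ 4^2 + 1 (base 4). Lift 5: 26. −1: 25.
[2] 25 ≡ 5^2 (base 5). Lift 6: 36. −1: 35.
[3] 35 ≡ 5·6 + 5 (base 6). Lift 7: 40. −1: 39.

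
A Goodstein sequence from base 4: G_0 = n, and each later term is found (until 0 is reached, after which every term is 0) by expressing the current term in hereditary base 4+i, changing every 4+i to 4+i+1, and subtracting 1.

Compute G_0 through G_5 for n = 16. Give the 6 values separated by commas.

base 4: 16 = 4^2; at 5: 5^2 = 25; next = 24
base 5: 24 = 4·5 + 4; at 6: 4·6 + 4 = 28; next = 27
base 6: 27 = 4·6 + 3; at 7: 4·7 + 3 = 31; next = 30
base 7: 30 = 4·7 + 2; at 8: 4·8 + 2 = 34; next = 33
base 8: 33 = 4·8 + 1; at 9: 4·9 + 1 = 37; next = 36

16, 24, 27, 30, 33, 36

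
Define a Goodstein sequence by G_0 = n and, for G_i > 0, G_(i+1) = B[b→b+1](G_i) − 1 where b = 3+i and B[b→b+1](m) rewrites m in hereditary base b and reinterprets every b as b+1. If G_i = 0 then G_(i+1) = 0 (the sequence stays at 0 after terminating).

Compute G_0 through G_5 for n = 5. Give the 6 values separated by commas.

[0] 5 ≡ 3 + 2 (base 3). Lift 4: 6. −1: 5.
[1] 5 ≡ 4 + 1 (base 4). Lift 5: 6. −1: 5.
[2] 5 ≡ 5 (base 5). Lift 6: 6. −1: 5.
[3] 5 ≡ 5 (base 6). Lift 7: 5. −1: 4.
[4] 4 ≡ 4 (base 7). Lift 8: 4. −1: 3.

5, 5, 5, 5, 4, 3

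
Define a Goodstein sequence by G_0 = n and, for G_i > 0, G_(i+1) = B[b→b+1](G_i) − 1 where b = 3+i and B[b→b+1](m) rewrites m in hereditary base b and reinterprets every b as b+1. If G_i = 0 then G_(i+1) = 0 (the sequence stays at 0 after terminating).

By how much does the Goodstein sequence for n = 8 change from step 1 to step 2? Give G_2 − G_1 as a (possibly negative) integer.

1

[0] 8 ≡ 2·3 + 2 (base 3). Lift 4: 10. −1: 9.
[1] 9 ≡ 2·4 + 1 (base 4). Lift 5: 11. −1: 10.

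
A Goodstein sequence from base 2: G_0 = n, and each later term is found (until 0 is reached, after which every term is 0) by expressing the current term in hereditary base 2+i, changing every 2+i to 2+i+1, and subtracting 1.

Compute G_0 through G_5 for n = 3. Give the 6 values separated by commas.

3, 3, 3, 2, 1, 0

(0) 3|_2 = 2 + 1 ↦ 3 + 1|_3 = 4 ⇒ 3
(1) 3|_3 = 3 ↦ 4|_4 = 4 ⇒ 3
(2) 3|_4 = 3 ↦ 3|_5 = 3 ⇒ 2
(3) 2|_5 = 2 ↦ 2|_6 = 2 ⇒ 1
(4) 1|_6 = 1 ↦ 1|_7 = 1 ⇒ 0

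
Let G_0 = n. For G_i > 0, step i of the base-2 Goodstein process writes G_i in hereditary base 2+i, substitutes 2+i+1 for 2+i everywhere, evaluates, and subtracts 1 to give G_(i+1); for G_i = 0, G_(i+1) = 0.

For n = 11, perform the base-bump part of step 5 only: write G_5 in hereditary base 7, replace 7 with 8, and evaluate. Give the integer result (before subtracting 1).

134217728

base 2: 11 = 2^(2 + 1) + 2 + 1; at 3: 3^(3 + 1) + 3 + 1 = 85; next = 84
base 3: 84 = 3^(3 + 1) + 3; at 4: 4^(4 + 1) + 4 = 1028; next = 1027
base 4: 1027 = 4^(4 + 1) + 3; at 5: 5^(5 + 1) + 3 = 15628; next = 15627
base 5: 15627 = 5^(5 + 1) + 2; at 6: 6^(6 + 1) + 2 = 279938; next = 279937
base 6: 279937 = 6^(6 + 1) + 1; at 7: 7^(7 + 1) + 1 = 5764802; next = 5764801
base 7: 5764801 = 7^(7 + 1); at 8: 8^(8 + 1) = 134217728; next = 134217727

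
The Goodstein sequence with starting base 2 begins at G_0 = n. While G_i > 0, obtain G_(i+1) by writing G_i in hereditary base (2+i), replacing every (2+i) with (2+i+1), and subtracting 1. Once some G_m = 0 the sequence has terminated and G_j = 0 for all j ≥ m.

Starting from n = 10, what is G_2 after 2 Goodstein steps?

step 0: 10 = 2^(2 + 1) + 2; sub 3 for 2: 3^(3 + 1) + 3; = 84; G_1 = 84−1 = 83
step 1: 83 = 3^(3 + 1) + 2; sub 4 for 3: 4^(4 + 1) + 2; = 1026; G_2 = 1026−1 = 1025
step 2: 1025 = 4^(4 + 1) + 1; sub 5 for 4: 5^(5 + 1) + 1; = 15626; G_3 = 15626−1 = 15625

1025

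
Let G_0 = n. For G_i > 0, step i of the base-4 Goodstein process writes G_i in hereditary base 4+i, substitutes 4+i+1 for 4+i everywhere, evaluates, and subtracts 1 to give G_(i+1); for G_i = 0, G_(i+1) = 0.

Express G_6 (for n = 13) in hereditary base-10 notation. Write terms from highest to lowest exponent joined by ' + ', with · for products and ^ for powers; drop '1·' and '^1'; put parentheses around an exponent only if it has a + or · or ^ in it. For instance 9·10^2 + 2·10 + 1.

2·10 + 1

i=0: 13 = 3·4 + 1 (b=4); 4→5: 3·5 + 1 = 16; 16−1 = 15
i=1: 15 = 3·5 (b=5); 5→6: 3·6 = 18; 18−1 = 17
i=2: 17 = 2·6 + 5 (b=6); 6→7: 2·7 + 5 = 19; 19−1 = 18
i=3: 18 = 2·7 + 4 (b=7); 7→8: 2·8 + 4 = 20; 20−1 = 19
i=4: 19 = 2·8 + 3 (b=8); 8→9: 2·9 + 3 = 21; 21−1 = 20
i=5: 20 = 2·9 + 2 (b=9); 9→10: 2·10 + 2 = 22; 22−1 = 21
i=6: 21 = 2·10 + 1 (b=10); 10→11: 2·11 + 1 = 23; 23−1 = 22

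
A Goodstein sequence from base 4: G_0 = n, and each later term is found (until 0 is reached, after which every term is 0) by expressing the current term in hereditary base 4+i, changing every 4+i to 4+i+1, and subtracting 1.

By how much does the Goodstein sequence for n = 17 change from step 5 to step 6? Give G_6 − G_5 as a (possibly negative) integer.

4

[0] 17 ≡ 4^2 + 1 (base 4). Lift 5: 26. −1: 25.
[1] 25 ≡ 5^2 (base 5). Lift 6: 36. −1: 35.
[2] 35 ≡ 5·6 + 5 (base 6). Lift 7: 40. −1: 39.
[3] 39 ≡ 5·7 + 4 (base 7). Lift 8: 44. −1: 43.
[4] 43 ≡ 5·8 + 3 (base 8). Lift 9: 48. −1: 47.
[5] 47 ≡ 5·9 + 2 (base 9). Lift 10: 52. −1: 51.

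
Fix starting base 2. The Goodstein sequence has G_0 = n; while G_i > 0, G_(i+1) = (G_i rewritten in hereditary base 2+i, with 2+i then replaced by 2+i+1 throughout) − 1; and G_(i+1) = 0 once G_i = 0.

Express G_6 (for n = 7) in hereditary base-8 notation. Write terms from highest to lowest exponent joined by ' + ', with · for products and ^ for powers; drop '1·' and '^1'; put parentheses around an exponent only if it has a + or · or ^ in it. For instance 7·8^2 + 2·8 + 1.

7·8^7 + 7·8^6 + 7·8^5 + 7·8^4 + 7·8^3 + 7·8^2 + 7·8 + 7

step 0: 7 = 2^2 + 2 + 1; sub 3 for 2: 3^3 + 3 + 1; = 31; G_1 = 31−1 = 30
step 1: 30 = 3^3 + 3; sub 4 for 3: 4^4 + 4; = 260; G_2 = 260−1 = 259
step 2: 259 = 4^4 + 3; sub 5 for 4: 5^5 + 3; = 3128; G_3 = 3128−1 = 3127
step 3: 3127 = 5^5 + 2; sub 6 for 5: 6^6 + 2; = 46658; G_4 = 46658−1 = 46657
step 4: 46657 = 6^6 + 1; sub 7 for 6: 7^7 + 1; = 823544; G_5 = 823544−1 = 823543
step 5: 823543 = 7^7; sub 8 for 7: 8^8; = 16777216; G_6 = 16777216−1 = 16777215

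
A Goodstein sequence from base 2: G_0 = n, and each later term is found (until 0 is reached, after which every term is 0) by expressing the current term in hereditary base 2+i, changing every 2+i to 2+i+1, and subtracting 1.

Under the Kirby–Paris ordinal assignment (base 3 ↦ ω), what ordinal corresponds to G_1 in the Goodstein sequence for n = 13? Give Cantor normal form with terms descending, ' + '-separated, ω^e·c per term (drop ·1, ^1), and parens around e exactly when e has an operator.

(0) 13|_2 = 2^(2 + 1) + 2^2 + 1 ↦ 3^(3 + 1) + 3^3 + 1|_3 = 109 ⇒ 108
(1) 108|_3 = 3^(3 + 1) + 3^3 ↦ 4^(4 + 1) + 4^4|_4 = 1280 ⇒ 1279

ω^(ω + 1) + ω^ω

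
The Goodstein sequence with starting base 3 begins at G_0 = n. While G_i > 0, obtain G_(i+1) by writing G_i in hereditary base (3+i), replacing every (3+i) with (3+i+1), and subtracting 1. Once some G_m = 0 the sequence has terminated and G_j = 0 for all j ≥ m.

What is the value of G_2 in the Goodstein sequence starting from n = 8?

G_0 = 8. HB_3(8) = 2·3 + 2. Bump = 10. G_1 = 9.
G_1 = 9. HB_4(9) = 2·4 + 1. Bump = 11. G_2 = 10.
G_2 = 10. HB_5(10) = 2·5. Bump = 12. G_3 = 11.

10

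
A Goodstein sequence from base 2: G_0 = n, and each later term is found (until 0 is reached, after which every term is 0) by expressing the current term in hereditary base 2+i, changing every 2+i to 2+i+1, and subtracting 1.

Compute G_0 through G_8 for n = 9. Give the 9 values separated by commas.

G_0=9  [base 2] 2^(2 + 1) + 1  →[2↦3]→  3^(3 + 1) + 1 = 82  −1 ⇒ G_1=81
G_1=81  [base 3] 3^(3 + 1)  →[3↦4]→  4^(4 + 1) = 1024  −1 ⇒ G_2=1023
G_2=1023  [base 4] 3·4^4 + 3·4^3 + 3·4^2 + 3·4 + 3  →[4↦5]→  3·5^5 + 3·5^3 + 3·5^2 + 3·5 + 3 = 9843  −1 ⇒ G_3=9842
G_3=9842  [base 5] 3·5^5 + 3·5^3 + 3·5^2 + 3·5 + 2  →[5↦6]→  3·6^6 + 3·6^3 + 3·6^2 + 3·6 + 2 = 140744  −1 ⇒ G_4=140743
G_4=140743  [base 6] 3·6^6 + 3·6^3 + 3·6^2 + 3·6 + 1  →[6↦7]→  3·7^7 + 3·7^3 + 3·7^2 + 3·7 + 1 = 2471827  −1 ⇒ G_5=2471826
G_5=2471826  [base 7] 3·7^7 + 3·7^3 + 3·7^2 + 3·7  →[7↦8]→  3·8^8 + 3·8^3 + 3·8^2 + 3·8 = 50333400  −1 ⇒ G_6=50333399
G_6=50333399  [base 8] 3·8^8 + 3·8^3 + 3·8^2 + 2·8 + 7  →[8↦9]→  3·9^9 + 3·9^3 + 3·9^2 + 2·9 + 7 = 1162263922  −1 ⇒ G_7=1162263921
G_7=1162263921  [base 9] 3·9^9 + 3·9^3 + 3·9^2 + 2·9 + 6  →[9↦10]→  3·10^10 + 3·10^3 + 3·10^2 + 2·10 + 6 = 30000003326  −1 ⇒ G_8=30000003325

9, 81, 1023, 9842, 140743, 2471826, 50333399, 1162263921, 30000003325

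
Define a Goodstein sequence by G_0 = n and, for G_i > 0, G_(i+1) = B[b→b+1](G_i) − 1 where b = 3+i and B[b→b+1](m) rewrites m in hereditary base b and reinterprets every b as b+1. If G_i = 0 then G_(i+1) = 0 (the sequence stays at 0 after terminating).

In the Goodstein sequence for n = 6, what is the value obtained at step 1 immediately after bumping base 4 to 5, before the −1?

8

G_0 = 6. HB_3(6) = 2·3. Bump = 8. G_1 = 7.
G_1 = 7. HB_4(7) = 4 + 3. Bump = 8. G_2 = 7.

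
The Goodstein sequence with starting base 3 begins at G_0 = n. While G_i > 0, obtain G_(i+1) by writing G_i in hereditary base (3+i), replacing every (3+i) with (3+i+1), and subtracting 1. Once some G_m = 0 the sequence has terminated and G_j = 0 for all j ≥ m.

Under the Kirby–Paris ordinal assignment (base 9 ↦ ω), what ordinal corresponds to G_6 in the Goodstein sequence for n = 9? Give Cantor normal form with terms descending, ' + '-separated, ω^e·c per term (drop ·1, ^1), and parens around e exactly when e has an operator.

(0) 9|_3 = 3^2 ↦ 4^2|_4 = 16 ⇒ 15
(1) 15|_4 = 3·4 + 3 ↦ 3·5 + 3|_5 = 18 ⇒ 17
(2) 17|_5 = 3·5 + 2 ↦ 3·6 + 2|_6 = 20 ⇒ 19
(3) 19|_6 = 3·6 + 1 ↦ 3·7 + 1|_7 = 22 ⇒ 21
(4) 21|_7 = 3·7 ↦ 3·8|_8 = 24 ⇒ 23
(5) 23|_8 = 2·8 + 7 ↦ 2·9 + 7|_9 = 25 ⇒ 24
(6) 24|_9 = 2·9 + 6 ↦ 2·10 + 6|_10 = 26 ⇒ 25

ω·2 + 6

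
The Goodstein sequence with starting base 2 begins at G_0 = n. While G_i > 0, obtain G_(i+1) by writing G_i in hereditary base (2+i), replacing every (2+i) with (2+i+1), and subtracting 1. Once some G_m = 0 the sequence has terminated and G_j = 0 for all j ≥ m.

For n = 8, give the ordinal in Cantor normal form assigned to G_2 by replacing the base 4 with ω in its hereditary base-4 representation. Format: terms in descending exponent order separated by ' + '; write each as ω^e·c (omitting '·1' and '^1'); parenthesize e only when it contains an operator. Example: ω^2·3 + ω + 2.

G_0 = 8. HB_2(8) = 2^(2 + 1). Bump = 81. G_1 = 80.
G_1 = 80. HB_3(80) = 2·3^3 + 2·3^2 + 2·3 + 2. Bump = 554. G_2 = 553.
G_2 = 553. HB_4(553) = 2·4^4 + 2·4^2 + 2·4 + 1. Bump = 6311. G_3 = 6310.

ω^ω·2 + ω^2·2 + ω·2 + 1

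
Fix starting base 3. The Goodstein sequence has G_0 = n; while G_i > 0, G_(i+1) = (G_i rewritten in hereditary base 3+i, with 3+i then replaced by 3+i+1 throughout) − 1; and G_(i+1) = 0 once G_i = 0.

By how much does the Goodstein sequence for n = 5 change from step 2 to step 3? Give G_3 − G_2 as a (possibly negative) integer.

0

step 0: 5 = 3 + 2; sub 4 for 3: 4 + 2; = 6; G_1 = 6−1 = 5
step 1: 5 = 4 + 1; sub 5 for 4: 5 + 1; = 6; G_2 = 6−1 = 5
step 2: 5 = 5; sub 6 for 5: 6; = 6; G_3 = 6−1 = 5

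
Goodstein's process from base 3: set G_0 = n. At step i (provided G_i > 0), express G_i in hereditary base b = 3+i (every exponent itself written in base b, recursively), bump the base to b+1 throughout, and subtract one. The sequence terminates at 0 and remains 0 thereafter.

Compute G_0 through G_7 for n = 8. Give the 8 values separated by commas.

(0) 8|_3 = 2·3 + 2 ↦ 2·4 + 2|_4 = 10 ⇒ 9
(1) 9|_4 = 2·4 + 1 ↦ 2·5 + 1|_5 = 11 ⇒ 10
(2) 10|_5 = 2·5 ↦ 2·6|_6 = 12 ⇒ 11
(3) 11|_6 = 6 + 5 ↦ 7 + 5|_7 = 12 ⇒ 11
(4) 11|_7 = 7 + 4 ↦ 8 + 4|_8 = 12 ⇒ 11
(5) 11|_8 = 8 + 3 ↦ 9 + 3|_9 = 12 ⇒ 11
(6) 11|_9 = 9 + 2 ↦ 10 + 2|_10 = 12 ⇒ 11

8, 9, 10, 11, 11, 11, 11, 11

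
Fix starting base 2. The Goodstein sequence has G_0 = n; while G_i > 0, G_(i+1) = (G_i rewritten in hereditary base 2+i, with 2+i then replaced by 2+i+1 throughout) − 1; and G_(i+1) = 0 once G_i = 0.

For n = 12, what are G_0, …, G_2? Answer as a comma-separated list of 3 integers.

base 2: 12 = 2^(2 + 1) + 2^2; at 3: 3^(3 + 1) + 3^3 = 108; next = 107
base 3: 107 = 3^(3 + 1) + 2·3^2 + 2·3 + 2; at 4: 4^(4 + 1) + 2·4^2 + 2·4 + 2 = 1066; next = 1065

12, 107, 1065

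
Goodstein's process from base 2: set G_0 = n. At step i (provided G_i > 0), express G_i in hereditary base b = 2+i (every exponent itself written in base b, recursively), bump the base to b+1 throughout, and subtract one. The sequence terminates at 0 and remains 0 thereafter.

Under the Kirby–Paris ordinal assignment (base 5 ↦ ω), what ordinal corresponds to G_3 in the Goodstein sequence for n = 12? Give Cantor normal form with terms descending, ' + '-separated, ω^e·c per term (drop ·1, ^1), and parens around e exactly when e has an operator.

ω^(ω + 1) + ω^2·2 + ω·2

[0] 12 ≡ 2^(2 + 1) + 2^2 (base 2). Lift 3: 108. −1: 107.
[1] 107 ≡ 3^(3 + 1) + 2·3^2 + 2·3 + 2 (base 3). Lift 4: 1066. −1: 1065.
[2] 1065 ≡ 4^(4 + 1) + 2·4^2 + 2·4 + 1 (base 4). Lift 5: 15686. −1: 15685.
[3] 15685 ≡ 5^(5 + 1) + 2·5^2 + 2·5 (base 5). Lift 6: 280020. −1: 280019.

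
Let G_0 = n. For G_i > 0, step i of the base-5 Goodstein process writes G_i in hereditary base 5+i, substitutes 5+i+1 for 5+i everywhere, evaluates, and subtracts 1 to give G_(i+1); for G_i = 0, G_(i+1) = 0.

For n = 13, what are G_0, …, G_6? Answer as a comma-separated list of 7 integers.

13, 14, 15, 16, 17, 17, 17

G_0 = 13. HB_5(13) = 2·5 + 3. Bump = 15. G_1 = 14.
G_1 = 14. HB_6(14) = 2·6 + 2. Bump = 16. G_2 = 15.
G_2 = 15. HB_7(15) = 2·7 + 1. Bump = 17. G_3 = 16.
G_3 = 16. HB_8(16) = 2·8. Bump = 18. G_4 = 17.
G_4 = 17. HB_9(17) = 9 + 8. Bump = 18. G_5 = 17.
G_5 = 17. HB_10(17) = 10 + 7. Bump = 18. G_6 = 17.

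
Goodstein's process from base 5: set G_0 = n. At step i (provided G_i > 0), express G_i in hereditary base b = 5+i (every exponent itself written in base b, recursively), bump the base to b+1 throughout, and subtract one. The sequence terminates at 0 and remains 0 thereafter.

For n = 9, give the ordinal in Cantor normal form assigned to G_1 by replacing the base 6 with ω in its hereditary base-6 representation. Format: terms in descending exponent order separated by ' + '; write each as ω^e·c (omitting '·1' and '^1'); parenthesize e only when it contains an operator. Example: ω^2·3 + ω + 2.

step 0: 9 = 5 + 4; sub 6 for 5: 6 + 4; = 10; G_1 = 10−1 = 9
step 1: 9 = 6 + 3; sub 7 for 6: 7 + 3; = 10; G_2 = 10−1 = 9

ω + 3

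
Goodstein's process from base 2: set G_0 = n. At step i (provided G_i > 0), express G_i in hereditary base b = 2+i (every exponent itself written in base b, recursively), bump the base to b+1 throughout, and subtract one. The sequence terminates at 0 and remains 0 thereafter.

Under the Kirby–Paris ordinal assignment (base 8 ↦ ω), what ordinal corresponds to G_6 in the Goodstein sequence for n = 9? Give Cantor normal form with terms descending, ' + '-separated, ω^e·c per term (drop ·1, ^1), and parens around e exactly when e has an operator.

9 —HB2→ 2^(2 + 1) + 1 —bump→ 3^(3 + 1) + 1 = 82 —(−1)→ 81
81 —HB3→ 3^(3 + 1) —bump→ 4^(4 + 1) = 1024 —(−1)→ 1023
1023 —HB4→ 3·4^4 + 3·4^3 + 3·4^2 + 3·4 + 3 —bump→ 3·5^5 + 3·5^3 + 3·5^2 + 3·5 + 3 = 9843 —(−1)→ 9842
9842 —HB5→ 3·5^5 + 3·5^3 + 3·5^2 + 3·5 + 2 —bump→ 3·6^6 + 3·6^3 + 3·6^2 + 3·6 + 2 = 140744 —(−1)→ 140743
140743 —HB6→ 3·6^6 + 3·6^3 + 3·6^2 + 3·6 + 1 —bump→ 3·7^7 + 3·7^3 + 3·7^2 + 3·7 + 1 = 2471827 —(−1)→ 2471826
2471826 —HB7→ 3·7^7 + 3·7^3 + 3·7^2 + 3·7 —bump→ 3·8^8 + 3·8^3 + 3·8^2 + 3·8 = 50333400 —(−1)→ 50333399
50333399 —HB8→ 3·8^8 + 3·8^3 + 3·8^2 + 2·8 + 7 —bump→ 3·9^9 + 3·9^3 + 3·9^2 + 2·9 + 7 = 1162263922 —(−1)→ 1162263921

ω^ω·3 + ω^3·3 + ω^2·3 + ω·2 + 7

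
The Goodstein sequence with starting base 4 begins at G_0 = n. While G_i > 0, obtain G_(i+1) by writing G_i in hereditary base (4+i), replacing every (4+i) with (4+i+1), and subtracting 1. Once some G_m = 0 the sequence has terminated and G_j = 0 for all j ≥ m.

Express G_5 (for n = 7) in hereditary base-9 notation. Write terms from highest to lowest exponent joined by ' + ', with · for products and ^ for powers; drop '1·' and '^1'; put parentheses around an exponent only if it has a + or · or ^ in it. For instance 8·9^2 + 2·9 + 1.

6

base 4: 7 = 4 + 3; at 5: 5 + 3 = 8; next = 7
base 5: 7 = 5 + 2; at 6: 6 + 2 = 8; next = 7
base 6: 7 = 6 + 1; at 7: 7 + 1 = 8; next = 7
base 7: 7 = 7; at 8: 8 = 8; next = 7
base 8: 7 = 7; at 9: 7 = 7; next = 6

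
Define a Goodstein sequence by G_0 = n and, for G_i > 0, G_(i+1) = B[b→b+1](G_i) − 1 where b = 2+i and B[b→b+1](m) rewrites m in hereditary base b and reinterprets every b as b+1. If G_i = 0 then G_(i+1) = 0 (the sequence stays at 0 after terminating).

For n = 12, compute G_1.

base 2: 12 = 2^(2 + 1) + 2^2; at 3: 3^(3 + 1) + 3^3 = 108; next = 107
base 3: 107 = 3^(3 + 1) + 2·3^2 + 2·3 + 2; at 4: 4^(4 + 1) + 2·4^2 + 2·4 + 2 = 1066; next = 1065

107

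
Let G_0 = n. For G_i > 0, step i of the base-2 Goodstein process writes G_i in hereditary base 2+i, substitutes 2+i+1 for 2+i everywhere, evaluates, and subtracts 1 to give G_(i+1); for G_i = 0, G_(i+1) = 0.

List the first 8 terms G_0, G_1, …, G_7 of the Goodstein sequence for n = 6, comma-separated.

6, 29, 257, 3125, 46655, 98039, 187243, 332147

G_0 = 6. HB_2(6) = 2^2 + 2. Bump = 30. G_1 = 29.
G_1 = 29. HB_3(29) = 3^3 + 2. Bump = 258. G_2 = 257.
G_2 = 257. HB_4(257) = 4^4 + 1. Bump = 3126. G_3 = 3125.
G_3 = 3125. HB_5(3125) = 5^5. Bump = 46656. G_4 = 46655.
G_4 = 46655. HB_6(46655) = 5·6^5 + 5·6^4 + 5·6^3 + 5·6^2 + 5·6 + 5. Bump = 98040. G_5 = 98039.
G_5 = 98039. HB_7(98039) = 5·7^5 + 5·7^4 + 5·7^3 + 5·7^2 + 5·7 + 4. Bump = 187244. G_6 = 187243.
G_6 = 187243. HB_8(187243) = 5·8^5 + 5·8^4 + 5·8^3 + 5·8^2 + 5·8 + 3. Bump = 332148. G_7 = 332147.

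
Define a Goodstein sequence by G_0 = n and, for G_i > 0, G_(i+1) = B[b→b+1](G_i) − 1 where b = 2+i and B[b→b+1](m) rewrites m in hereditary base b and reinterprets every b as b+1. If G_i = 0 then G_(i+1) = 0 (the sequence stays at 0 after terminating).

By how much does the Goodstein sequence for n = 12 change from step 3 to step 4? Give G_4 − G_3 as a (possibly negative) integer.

step 0: 12 = 2^(2 + 1) + 2^2; sub 3 for 2: 3^(3 + 1) + 3^3; = 108; G_1 = 108−1 = 107
step 1: 107 = 3^(3 + 1) + 2·3^2 + 2·3 + 2; sub 4 for 3: 4^(4 + 1) + 2·4^2 + 2·4 + 2; = 1066; G_2 = 1066−1 = 1065
step 2: 1065 = 4^(4 + 1) + 2·4^2 + 2·4 + 1; sub 5 for 4: 5^(5 + 1) + 2·5^2 + 2·5 + 1; = 15686; G_3 = 15686−1 = 15685
step 3: 15685 = 5^(5 + 1) + 2·5^2 + 2·5; sub 6 for 5: 6^(6 + 1) + 2·6^2 + 2·6; = 280020; G_4 = 280020−1 = 280019

264334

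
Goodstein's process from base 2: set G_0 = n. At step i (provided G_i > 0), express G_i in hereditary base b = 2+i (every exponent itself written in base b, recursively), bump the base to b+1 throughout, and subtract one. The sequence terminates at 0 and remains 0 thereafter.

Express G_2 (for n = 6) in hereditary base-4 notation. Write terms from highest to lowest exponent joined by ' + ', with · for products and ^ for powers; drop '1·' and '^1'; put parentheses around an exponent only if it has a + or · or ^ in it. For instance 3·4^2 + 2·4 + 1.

[0] 6 ≡ 2^2 + 2 (base 2). Lift 3: 30. −1: 29.
[1] 29 ≡ 3^3 + 2 (base 3). Lift 4: 258. −1: 257.
[2] 257 ≡ 4^4 + 1 (base 4). Lift 5: 3126. −1: 3125.

4^4 + 1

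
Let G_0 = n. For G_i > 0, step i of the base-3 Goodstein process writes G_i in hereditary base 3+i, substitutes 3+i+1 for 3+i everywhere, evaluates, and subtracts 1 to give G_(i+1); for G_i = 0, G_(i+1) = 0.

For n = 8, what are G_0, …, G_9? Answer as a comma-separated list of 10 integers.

8, 9, 10, 11, 11, 11, 11, 11, 11, 11

(0) 8|_3 = 2·3 + 2 ↦ 2·4 + 2|_4 = 10 ⇒ 9
(1) 9|_4 = 2·4 + 1 ↦ 2·5 + 1|_5 = 11 ⇒ 10
(2) 10|_5 = 2·5 ↦ 2·6|_6 = 12 ⇒ 11
(3) 11|_6 = 6 + 5 ↦ 7 + 5|_7 = 12 ⇒ 11
(4) 11|_7 = 7 + 4 ↦ 8 + 4|_8 = 12 ⇒ 11
(5) 11|_8 = 8 + 3 ↦ 9 + 3|_9 = 12 ⇒ 11
(6) 11|_9 = 9 + 2 ↦ 10 + 2|_10 = 12 ⇒ 11
(7) 11|_10 = 10 + 1 ↦ 11 + 1|_11 = 12 ⇒ 11
(8) 11|_11 = 11 ↦ 12|_12 = 12 ⇒ 11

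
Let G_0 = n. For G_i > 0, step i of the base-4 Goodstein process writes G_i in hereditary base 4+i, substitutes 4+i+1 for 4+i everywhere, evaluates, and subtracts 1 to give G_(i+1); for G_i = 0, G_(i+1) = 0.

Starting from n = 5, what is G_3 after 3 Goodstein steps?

G_0=5  [base 4] 4 + 1  →[4↦5]→  5 + 1 = 6  −1 ⇒ G_1=5
G_1=5  [base 5] 5  →[5↦6]→  6 = 6  −1 ⇒ G_2=5
G_2=5  [base 6] 5  →[6↦7]→  5 = 5  −1 ⇒ G_3=4
G_3=4  [base 7] 4  →[7↦8]→  4 = 4  −1 ⇒ G_4=3

4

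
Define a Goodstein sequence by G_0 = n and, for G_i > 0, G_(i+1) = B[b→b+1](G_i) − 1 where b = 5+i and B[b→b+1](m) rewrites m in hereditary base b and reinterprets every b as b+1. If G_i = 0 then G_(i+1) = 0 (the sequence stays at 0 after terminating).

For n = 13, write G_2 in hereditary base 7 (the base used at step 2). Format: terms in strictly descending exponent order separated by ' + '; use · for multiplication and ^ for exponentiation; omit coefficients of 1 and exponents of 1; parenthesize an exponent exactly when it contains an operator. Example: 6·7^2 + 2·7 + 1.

2·7 + 1

[0] 13 ≡ 2·5 + 3 (base 5). Lift 6: 15. −1: 14.
[1] 14 ≡ 2·6 + 2 (base 6). Lift 7: 16. −1: 15.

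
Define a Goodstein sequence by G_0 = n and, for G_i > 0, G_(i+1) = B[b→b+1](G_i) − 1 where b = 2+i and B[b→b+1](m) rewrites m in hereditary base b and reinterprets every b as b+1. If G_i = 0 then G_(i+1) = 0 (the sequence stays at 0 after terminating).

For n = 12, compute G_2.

1065

(0) 12|_2 = 2^(2 + 1) + 2^2 ↦ 3^(3 + 1) + 3^3|_3 = 108 ⇒ 107
(1) 107|_3 = 3^(3 + 1) + 2·3^2 + 2·3 + 2 ↦ 4^(4 + 1) + 2·4^2 + 2·4 + 2|_4 = 1066 ⇒ 1065
(2) 1065|_4 = 4^(4 + 1) + 2·4^2 + 2·4 + 1 ↦ 5^(5 + 1) + 2·5^2 + 2·5 + 1|_5 = 15686 ⇒ 15685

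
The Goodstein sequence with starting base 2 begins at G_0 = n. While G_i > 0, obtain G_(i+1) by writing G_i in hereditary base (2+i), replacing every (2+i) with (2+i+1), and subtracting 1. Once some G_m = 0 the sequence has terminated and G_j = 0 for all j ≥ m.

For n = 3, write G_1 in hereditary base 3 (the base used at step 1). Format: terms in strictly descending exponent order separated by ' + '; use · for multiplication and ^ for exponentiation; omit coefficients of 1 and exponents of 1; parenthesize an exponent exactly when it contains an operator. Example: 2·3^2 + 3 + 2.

G_0=3  [base 2] 2 + 1  →[2↦3]→  3 + 1 = 4  −1 ⇒ G_1=3
G_1=3  [base 3] 3  →[3↦4]→  4 = 4  −1 ⇒ G_2=3

3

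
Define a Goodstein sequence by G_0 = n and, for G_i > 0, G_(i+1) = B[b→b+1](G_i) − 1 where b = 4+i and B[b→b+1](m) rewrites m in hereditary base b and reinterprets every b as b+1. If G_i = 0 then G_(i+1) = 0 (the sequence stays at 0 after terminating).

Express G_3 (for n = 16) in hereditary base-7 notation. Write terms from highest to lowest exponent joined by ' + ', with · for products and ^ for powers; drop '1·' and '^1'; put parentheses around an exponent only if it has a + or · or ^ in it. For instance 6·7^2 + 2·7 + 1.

base 4: 16 = 4^2; at 5: 5^2 = 25; next = 24
base 5: 24 = 4·5 + 4; at 6: 4·6 + 4 = 28; next = 27
base 6: 27 = 4·6 + 3; at 7: 4·7 + 3 = 31; next = 30
base 7: 30 = 4·7 + 2; at 8: 4·8 + 2 = 34; next = 33

4·7 + 2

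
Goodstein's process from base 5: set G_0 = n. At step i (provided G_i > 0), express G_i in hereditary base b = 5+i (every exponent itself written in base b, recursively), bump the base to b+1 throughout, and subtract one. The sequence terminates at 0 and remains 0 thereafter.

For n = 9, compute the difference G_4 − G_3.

step 0: 9 = 5 + 4; sub 6 for 5: 6 + 4; = 10; G_1 = 10−1 = 9
step 1: 9 = 6 + 3; sub 7 for 6: 7 + 3; = 10; G_2 = 10−1 = 9
step 2: 9 = 7 + 2; sub 8 for 7: 8 + 2; = 10; G_3 = 10−1 = 9
step 3: 9 = 8 + 1; sub 9 for 8: 9 + 1; = 10; G_4 = 10−1 = 9

0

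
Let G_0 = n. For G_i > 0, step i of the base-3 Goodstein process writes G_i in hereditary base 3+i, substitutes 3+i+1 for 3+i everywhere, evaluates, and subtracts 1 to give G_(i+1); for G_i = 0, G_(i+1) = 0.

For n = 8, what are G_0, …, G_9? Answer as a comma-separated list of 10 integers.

(0) 8|_3 = 2·3 + 2 ↦ 2·4 + 2|_4 = 10 ⇒ 9
(1) 9|_4 = 2·4 + 1 ↦ 2·5 + 1|_5 = 11 ⇒ 10
(2) 10|_5 = 2·5 ↦ 2·6|_6 = 12 ⇒ 11
(3) 11|_6 = 6 + 5 ↦ 7 + 5|_7 = 12 ⇒ 11
(4) 11|_7 = 7 + 4 ↦ 8 + 4|_8 = 12 ⇒ 11
(5) 11|_8 = 8 + 3 ↦ 9 + 3|_9 = 12 ⇒ 11
(6) 11|_9 = 9 + 2 ↦ 10 + 2|_10 = 12 ⇒ 11
(7) 11|_10 = 10 + 1 ↦ 11 + 1|_11 = 12 ⇒ 11
(8) 11|_11 = 11 ↦ 12|_12 = 12 ⇒ 11

8, 9, 10, 11, 11, 11, 11, 11, 11, 11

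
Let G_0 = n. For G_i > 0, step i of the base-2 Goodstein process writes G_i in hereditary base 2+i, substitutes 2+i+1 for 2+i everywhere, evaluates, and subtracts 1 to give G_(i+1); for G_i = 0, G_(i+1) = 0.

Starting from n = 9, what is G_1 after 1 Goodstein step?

81

[0] 9 ≡ 2^(2 + 1) + 1 (base 2). Lift 3: 82. −1: 81.
[1] 81 ≡ 3^(3 + 1) (base 3). Lift 4: 1024. −1: 1023.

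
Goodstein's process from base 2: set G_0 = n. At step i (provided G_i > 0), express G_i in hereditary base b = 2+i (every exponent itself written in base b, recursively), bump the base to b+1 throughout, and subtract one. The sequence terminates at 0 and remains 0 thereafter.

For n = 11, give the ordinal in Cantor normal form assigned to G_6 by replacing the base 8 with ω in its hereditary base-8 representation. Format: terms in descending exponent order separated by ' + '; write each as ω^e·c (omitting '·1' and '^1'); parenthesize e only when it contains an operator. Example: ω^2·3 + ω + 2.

11 —HB2→ 2^(2 + 1) + 2 + 1 —bump→ 3^(3 + 1) + 3 + 1 = 85 —(−1)→ 84
84 —HB3→ 3^(3 + 1) + 3 —bump→ 4^(4 + 1) + 4 = 1028 —(−1)→ 1027
1027 —HB4→ 4^(4 + 1) + 3 —bump→ 5^(5 + 1) + 3 = 15628 —(−1)→ 15627
15627 —HB5→ 5^(5 + 1) + 2 —bump→ 6^(6 + 1) + 2 = 279938 —(−1)→ 279937
279937 —HB6→ 6^(6 + 1) + 1 —bump→ 7^(7 + 1) + 1 = 5764802 —(−1)→ 5764801
5764801 —HB7→ 7^(7 + 1) —bump→ 8^(8 + 1) = 134217728 —(−1)→ 134217727
134217727 —HB8→ 7·8^8 + 7·8^7 + 7·8^6 + 7·8^5 + 7·8^4 + 7·8^3 + 7·8^2 + 7·8 + 7 —bump→ 7·9^9 + 7·9^7 + 7·9^6 + 7·9^5 + 7·9^4 + 7·9^3 + 7·9^2 + 7·9 + 7 = 2749609303 —(−1)→ 2749609302

ω^ω·7 + ω^7·7 + ω^6·7 + ω^5·7 + ω^4·7 + ω^3·7 + ω^2·7 + ω·7 + 7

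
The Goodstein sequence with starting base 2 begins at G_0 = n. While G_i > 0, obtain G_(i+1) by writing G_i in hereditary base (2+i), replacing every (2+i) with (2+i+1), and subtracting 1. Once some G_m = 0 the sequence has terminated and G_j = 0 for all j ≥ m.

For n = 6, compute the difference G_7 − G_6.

144904

[0] 6 ≡ 2^2 + 2 (base 2). Lift 3: 30. −1: 29.
[1] 29 ≡ 3^3 + 2 (base 3). Lift 4: 258. −1: 257.
[2] 257 ≡ 4^4 + 1 (base 4). Lift 5: 3126. −1: 3125.
[3] 3125 ≡ 5^5 (base 5). Lift 6: 46656. −1: 46655.
[4] 46655 ≡ 5·6^5 + 5·6^4 + 5·6^3 + 5·6^2 + 5·6 + 5 (base 6). Lift 7: 98040. −1: 98039.
[5] 98039 ≡ 5·7^5 + 5·7^4 + 5·7^3 + 5·7^2 + 5·7 + 4 (base 7). Lift 8: 187244. −1: 187243.
[6] 187243 ≡ 5·8^5 + 5·8^4 + 5·8^3 + 5·8^2 + 5·8 + 3 (base 8). Lift 9: 332148. −1: 332147.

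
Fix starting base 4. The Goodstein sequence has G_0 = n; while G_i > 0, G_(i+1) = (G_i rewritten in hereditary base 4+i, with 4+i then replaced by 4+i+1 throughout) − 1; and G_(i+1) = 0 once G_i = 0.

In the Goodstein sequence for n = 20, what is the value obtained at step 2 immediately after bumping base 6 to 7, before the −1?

52

[0] 20 ≡ 4^2 + 4 (base 4). Lift 5: 30. −1: 29.
[1] 29 ≡ 5^2 + 4 (base 5). Lift 6: 40. −1: 39.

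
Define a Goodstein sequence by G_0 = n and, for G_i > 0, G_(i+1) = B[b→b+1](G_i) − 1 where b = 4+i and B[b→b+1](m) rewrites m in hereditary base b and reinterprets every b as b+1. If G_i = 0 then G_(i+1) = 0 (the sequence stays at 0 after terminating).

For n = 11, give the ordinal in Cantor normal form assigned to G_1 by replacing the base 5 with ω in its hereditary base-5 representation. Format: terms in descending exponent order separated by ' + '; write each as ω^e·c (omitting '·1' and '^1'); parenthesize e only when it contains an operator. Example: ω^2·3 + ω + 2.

G_0=11  [base 4] 2·4 + 3  →[4↦5]→  2·5 + 3 = 13  −1 ⇒ G_1=12
G_1=12  [base 5] 2·5 + 2  →[5↦6]→  2·6 + 2 = 14  −1 ⇒ G_2=13

ω·2 + 2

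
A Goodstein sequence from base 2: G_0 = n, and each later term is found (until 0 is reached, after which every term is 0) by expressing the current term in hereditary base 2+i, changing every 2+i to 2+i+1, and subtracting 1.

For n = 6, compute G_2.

257

[0] 6 ≡ 2^2 + 2 (base 2). Lift 3: 30. −1: 29.
[1] 29 ≡ 3^3 + 2 (base 3). Lift 4: 258. −1: 257.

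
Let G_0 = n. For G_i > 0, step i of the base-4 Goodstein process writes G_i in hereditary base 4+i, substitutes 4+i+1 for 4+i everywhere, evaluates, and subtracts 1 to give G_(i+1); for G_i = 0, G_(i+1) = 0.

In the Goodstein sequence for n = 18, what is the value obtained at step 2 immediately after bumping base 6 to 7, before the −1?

18 —HB4→ 4^2 + 2 —bump→ 5^2 + 2 = 27 —(−1)→ 26
26 —HB5→ 5^2 + 1 —bump→ 6^2 + 1 = 37 —(−1)→ 36
36 —HB6→ 6^2 —bump→ 7^2 = 49 —(−1)→ 48

49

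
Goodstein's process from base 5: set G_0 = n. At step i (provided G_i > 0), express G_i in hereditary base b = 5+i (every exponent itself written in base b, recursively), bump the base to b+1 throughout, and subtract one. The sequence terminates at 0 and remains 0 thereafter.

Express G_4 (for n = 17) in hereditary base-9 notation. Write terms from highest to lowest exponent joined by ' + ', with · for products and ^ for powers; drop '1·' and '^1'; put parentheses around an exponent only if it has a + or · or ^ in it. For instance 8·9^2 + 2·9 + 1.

i=0: 17 = 3·5 + 2 (b=5); 5→6: 3·6 + 2 = 20; 20−1 = 19
i=1: 19 = 3·6 + 1 (b=6); 6→7: 3·7 + 1 = 22; 22−1 = 21
i=2: 21 = 3·7 (b=7); 7→8: 3·8 = 24; 24−1 = 23
i=3: 23 = 2·8 + 7 (b=8); 8→9: 2·9 + 7 = 25; 25−1 = 24
i=4: 24 = 2·9 + 6 (b=9); 9→10: 2·10 + 6 = 26; 26−1 = 25

2·9 + 6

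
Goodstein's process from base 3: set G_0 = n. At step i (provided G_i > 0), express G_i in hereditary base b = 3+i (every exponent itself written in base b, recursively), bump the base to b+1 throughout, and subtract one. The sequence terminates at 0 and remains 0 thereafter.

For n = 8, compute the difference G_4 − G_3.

0

(0) 8|_3 = 2·3 + 2 ↦ 2·4 + 2|_4 = 10 ⇒ 9
(1) 9|_4 = 2·4 + 1 ↦ 2·5 + 1|_5 = 11 ⇒ 10
(2) 10|_5 = 2·5 ↦ 2·6|_6 = 12 ⇒ 11
(3) 11|_6 = 6 + 5 ↦ 7 + 5|_7 = 12 ⇒ 11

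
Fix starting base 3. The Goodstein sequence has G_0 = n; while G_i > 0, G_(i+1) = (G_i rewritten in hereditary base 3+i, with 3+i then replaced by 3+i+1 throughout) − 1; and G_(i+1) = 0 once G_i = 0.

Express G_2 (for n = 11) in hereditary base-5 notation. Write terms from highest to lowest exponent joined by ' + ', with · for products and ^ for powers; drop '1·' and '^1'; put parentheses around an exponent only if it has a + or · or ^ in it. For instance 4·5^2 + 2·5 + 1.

G_0=11  [base 3] 3^2 + 2  →[3↦4]→  4^2 + 2 = 18  −1 ⇒ G_1=17
G_1=17  [base 4] 4^2 + 1  →[4↦5]→  5^2 + 1 = 26  −1 ⇒ G_2=25
G_2=25  [base 5] 5^2  →[5↦6]→  6^2 = 36  −1 ⇒ G_3=35

5^2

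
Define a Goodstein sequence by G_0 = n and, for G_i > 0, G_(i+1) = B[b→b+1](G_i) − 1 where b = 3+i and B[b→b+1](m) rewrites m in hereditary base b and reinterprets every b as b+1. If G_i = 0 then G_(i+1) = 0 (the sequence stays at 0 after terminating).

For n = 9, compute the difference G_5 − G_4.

(0) 9|_3 = 3^2 ↦ 4^2|_4 = 16 ⇒ 15
(1) 15|_4 = 3·4 + 3 ↦ 3·5 + 3|_5 = 18 ⇒ 17
(2) 17|_5 = 3·5 + 2 ↦ 3·6 + 2|_6 = 20 ⇒ 19
(3) 19|_6 = 3·6 + 1 ↦ 3·7 + 1|_7 = 22 ⇒ 21
(4) 21|_7 = 3·7 ↦ 3·8|_8 = 24 ⇒ 23

2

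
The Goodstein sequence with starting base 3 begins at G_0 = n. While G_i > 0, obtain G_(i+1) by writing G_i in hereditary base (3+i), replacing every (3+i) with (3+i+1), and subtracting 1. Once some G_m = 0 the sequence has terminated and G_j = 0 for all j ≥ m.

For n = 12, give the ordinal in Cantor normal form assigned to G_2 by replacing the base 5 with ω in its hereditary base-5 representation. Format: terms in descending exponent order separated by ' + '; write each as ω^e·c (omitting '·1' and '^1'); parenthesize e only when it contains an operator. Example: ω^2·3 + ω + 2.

(0) 12|_3 = 3^2 + 3 ↦ 4^2 + 4|_4 = 20 ⇒ 19
(1) 19|_4 = 4^2 + 3 ↦ 5^2 + 3|_5 = 28 ⇒ 27
(2) 27|_5 = 5^2 + 2 ↦ 6^2 + 2|_6 = 38 ⇒ 37

ω^2 + 2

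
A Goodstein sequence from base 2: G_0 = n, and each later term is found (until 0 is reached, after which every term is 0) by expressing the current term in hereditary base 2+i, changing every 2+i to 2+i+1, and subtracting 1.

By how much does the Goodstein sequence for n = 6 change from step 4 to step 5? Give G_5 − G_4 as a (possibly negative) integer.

i=0: 6 = 2^2 + 2 (b=2); 2→3: 3^3 + 3 = 30; 30−1 = 29
i=1: 29 = 3^3 + 2 (b=3); 3→4: 4^4 + 2 = 258; 258−1 = 257
i=2: 257 = 4^4 + 1 (b=4); 4→5: 5^5 + 1 = 3126; 3126−1 = 3125
i=3: 3125 = 5^5 (b=5); 5→6: 6^6 = 46656; 46656−1 = 46655
i=4: 46655 = 5·6^5 + 5·6^4 + 5·6^3 + 5·6^2 + 5·6 + 5 (b=6); 6→7: 5·7^5 + 5·7^4 + 5·7^3 + 5·7^2 + 5·7 + 5 = 98040; 98040−1 = 98039

51384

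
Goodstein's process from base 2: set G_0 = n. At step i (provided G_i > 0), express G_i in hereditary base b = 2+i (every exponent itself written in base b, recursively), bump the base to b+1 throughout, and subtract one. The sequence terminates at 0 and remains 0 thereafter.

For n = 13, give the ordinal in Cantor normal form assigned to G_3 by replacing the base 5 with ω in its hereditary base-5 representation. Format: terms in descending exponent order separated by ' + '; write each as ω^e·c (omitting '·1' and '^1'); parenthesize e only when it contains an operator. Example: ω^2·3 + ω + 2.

ω^(ω + 1) + ω^3·3 + ω^2·3 + ω·3 + 2

base 2: 13 = 2^(2 + 1) + 2^2 + 1; at 3: 3^(3 + 1) + 3^3 + 1 = 109; next = 108
base 3: 108 = 3^(3 + 1) + 3^3; at 4: 4^(4 + 1) + 4^4 = 1280; next = 1279
base 4: 1279 = 4^(4 + 1) + 3·4^3 + 3·4^2 + 3·4 + 3; at 5: 5^(5 + 1) + 3·5^3 + 3·5^2 + 3·5 + 3 = 16093; next = 16092
base 5: 16092 = 5^(5 + 1) + 3·5^3 + 3·5^2 + 3·5 + 2; at 6: 6^(6 + 1) + 3·6^3 + 3·6^2 + 3·6 + 2 = 280712; next = 280711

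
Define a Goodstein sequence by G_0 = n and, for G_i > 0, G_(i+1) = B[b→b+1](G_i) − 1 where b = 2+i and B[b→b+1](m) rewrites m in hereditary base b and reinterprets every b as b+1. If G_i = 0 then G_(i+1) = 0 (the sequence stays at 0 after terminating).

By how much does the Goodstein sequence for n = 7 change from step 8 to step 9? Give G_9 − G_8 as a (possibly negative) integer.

72273438

G_0=7  [base 2] 2^2 + 2 + 1  →[2↦3]→  3^3 + 3 + 1 = 31  −1 ⇒ G_1=30
G_1=30  [base 3] 3^3 + 3  →[3↦4]→  4^4 + 4 = 260  −1 ⇒ G_2=259
G_2=259  [base 4] 4^4 + 3  →[4↦5]→  5^5 + 3 = 3128  −1 ⇒ G_3=3127
G_3=3127  [base 5] 5^5 + 2  →[5↦6]→  6^6 + 2 = 46658  −1 ⇒ G_4=46657
G_4=46657  [base 6] 6^6 + 1  →[6↦7]→  7^7 + 1 = 823544  −1 ⇒ G_5=823543
G_5=823543  [base 7] 7^7  →[7↦8]→  8^8 = 16777216  −1 ⇒ G_6=16777215
G_6=16777215  [base 8] 7·8^7 + 7·8^6 + 7·8^5 + 7·8^4 + 7·8^3 + 7·8^2 + 7·8 + 7  →[8↦9]→  7·9^7 + 7·9^6 + 7·9^5 + 7·9^4 + 7·9^3 + 7·9^2 + 7·9 + 7 = 37665880  −1 ⇒ G_7=37665879
G_7=37665879  [base 9] 7·9^7 + 7·9^6 + 7·9^5 + 7·9^4 + 7·9^3 + 7·9^2 + 7·9 + 6  →[9↦10]→  7·10^7 + 7·10^6 + 7·10^5 + 7·10^4 + 7·10^3 + 7·10^2 + 7·10 + 6 = 77777776  −1 ⇒ G_8=77777775
G_8=77777775  [base 10] 7·10^7 + 7·10^6 + 7·10^5 + 7·10^4 + 7·10^3 + 7·10^2 + 7·10 + 5  →[10↦11]→  7·11^7 + 7·11^6 + 7·11^5 + 7·11^4 + 7·11^3 + 7·11^2 + 7·11 + 5 = 150051214  −1 ⇒ G_9=150051213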